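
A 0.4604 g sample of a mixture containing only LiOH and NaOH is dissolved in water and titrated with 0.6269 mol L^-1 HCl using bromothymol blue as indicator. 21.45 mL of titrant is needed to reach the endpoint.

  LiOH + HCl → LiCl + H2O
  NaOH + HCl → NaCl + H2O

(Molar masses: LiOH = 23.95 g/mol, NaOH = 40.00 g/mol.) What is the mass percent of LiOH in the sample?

n(HCl) = 0.02145 × 0.6269 = 0.01345 mol
Let x = n(LiOH), y = n(NaOH).
Titrant: 1x + 1y = 0.01345;  mass: 23.95x + 40.00y = 0.4604
Solving, x = 4.827 × 10^-3 mol, y = 8.620 × 10^-3 mol
mass of LiOH = 4.827 × 10^-3 × 23.95 = 0.1156 g
% LiOH = 0.1156 / 0.4604 × 100 = 25.11 %

25.11 %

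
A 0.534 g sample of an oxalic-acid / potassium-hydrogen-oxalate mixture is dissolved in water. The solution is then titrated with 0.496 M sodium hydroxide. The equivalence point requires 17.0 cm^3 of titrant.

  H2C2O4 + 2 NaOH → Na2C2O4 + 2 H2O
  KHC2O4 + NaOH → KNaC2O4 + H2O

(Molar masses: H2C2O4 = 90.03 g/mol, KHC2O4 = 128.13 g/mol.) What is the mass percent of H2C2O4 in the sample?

55.4 %

n(NaOH) = 0.0170 × 0.496 = 8.43 × 10^-3 mol
Let x = n(H2C2O4), y = n(KHC2O4).
Titrant: 2x + 1y = 8.43 × 10^-3;  mass: 90.03x + 128.13y = 0.534
Solving, x = 3.29 × 10^-3 mol, y = 1.86 × 10^-3 mol
mass of H2C2O4 = 3.29 × 10^-3 × 90.03 = 0.296 g
% H2C2O4 = 0.296 / 0.534 × 100 = 55.4 %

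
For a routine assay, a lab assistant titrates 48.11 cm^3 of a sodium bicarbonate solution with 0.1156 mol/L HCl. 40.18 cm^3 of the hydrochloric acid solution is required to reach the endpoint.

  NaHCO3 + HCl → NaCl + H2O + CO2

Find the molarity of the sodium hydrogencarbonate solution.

n(HCl) = 0.04018 L × 0.1156 mol/L = 4.645 × 10^-3 mol
n(NaHCO3) = 4.645 × 10^-3 mol (1:1 mole ratio)
[NaHCO3] = 4.645 × 10^-3 mol / 0.04811 L = 0.09655 mol/L

0.09655 mol/L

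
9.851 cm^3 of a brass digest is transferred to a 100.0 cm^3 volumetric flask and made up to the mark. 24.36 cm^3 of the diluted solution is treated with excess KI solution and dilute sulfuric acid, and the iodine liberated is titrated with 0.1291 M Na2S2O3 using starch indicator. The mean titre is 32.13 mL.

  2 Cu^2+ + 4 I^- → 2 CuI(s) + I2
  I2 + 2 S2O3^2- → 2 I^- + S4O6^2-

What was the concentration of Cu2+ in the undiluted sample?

n(S2O3^2-) = 0.03213 × 0.1291 = 4.148 × 10^-3 mol
n(I2) = n(S2O3^2-)/2 = 2.074 × 10^-3 mol
From the 2:1 ratio, n(Cu2+) in the aliquot = 2/1 × 2.074 × 10^-3 = 4.148 × 10^-3 mol
[Cu2+]_dilute = 4.148 × 10^-3 / 0.02436 = 0.1703 mol/L
[Cu2+]_original = 0.1703 × 100.0/9.851 = 1.729 mol/L

1.729 M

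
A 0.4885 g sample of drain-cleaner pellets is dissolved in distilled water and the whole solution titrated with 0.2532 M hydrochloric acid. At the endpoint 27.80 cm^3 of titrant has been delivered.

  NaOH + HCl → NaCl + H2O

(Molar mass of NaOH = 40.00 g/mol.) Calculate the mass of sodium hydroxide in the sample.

0.2816 g

n(HCl) = 0.02780 L × 0.2532 mol/L = 7.039 × 10^-3 mol
n(NaOH) = 7.039 × 10^-3 mol (1:1 ratio)
mass of NaOH = 7.039 × 10^-3 × 40.00 g/mol = 0.2816 g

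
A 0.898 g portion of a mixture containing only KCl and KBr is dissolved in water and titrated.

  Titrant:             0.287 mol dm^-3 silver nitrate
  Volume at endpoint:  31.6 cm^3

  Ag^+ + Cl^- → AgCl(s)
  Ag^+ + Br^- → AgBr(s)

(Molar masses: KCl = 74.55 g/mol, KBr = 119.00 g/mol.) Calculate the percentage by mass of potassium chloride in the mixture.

n(AgNO3) = 0.0316 × 0.287 = 9.07 × 10^-3 mol
Let x = n(KCl), y = n(KBr).
Titrant: 1x + 1y = 9.07 × 10^-3;  mass: 74.55x + 119.00y = 0.898
Solving, x = 4.08 × 10^-3 mol, y = 4.99 × 10^-3 mol
mass of KCl = 4.08 × 10^-3 × 74.55 = 0.304 g
% KCl = 0.304 / 0.898 × 100 = 33.8 %

33.8 %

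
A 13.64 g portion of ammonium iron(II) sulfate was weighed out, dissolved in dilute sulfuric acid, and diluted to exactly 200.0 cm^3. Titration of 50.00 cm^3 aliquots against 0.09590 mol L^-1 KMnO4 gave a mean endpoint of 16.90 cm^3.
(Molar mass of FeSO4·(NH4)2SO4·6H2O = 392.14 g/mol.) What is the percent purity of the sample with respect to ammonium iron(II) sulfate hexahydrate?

MnO4^- + 5 Fe^2+ + 8 H^+ → Mn^2+ + 5 Fe^3+ + 4 H2O
n(KMnO4) per titration = 0.01690 × 0.09590 = 1.621 × 10^-3 mol
From the 5:1 ratio, n(FeSO4·(NH4)2SO4·6H2O) in each aliquot = 5/1 × 1.621 × 10^-3 = 8.104 × 10^-3 mol
n(FeSO4·(NH4)2SO4·6H2O) in the whole flask = 8.104 × 10^-3 × 200.0/50.00 = 0.03241 mol
mass of FeSO4·(NH4)2SO4·6H2O = 0.03241 × 392.14 = 12.71 g
% FeSO4·(NH4)2SO4·6H2O = 12.71 / 13.64 × 100 = 93.19 %

93.19 %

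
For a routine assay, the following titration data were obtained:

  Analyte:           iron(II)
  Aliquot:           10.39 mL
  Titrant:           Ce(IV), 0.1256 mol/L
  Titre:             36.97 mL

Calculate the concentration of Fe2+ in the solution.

0.4469 mol/L

Ce^4+ + Fe^2+ → Ce^3+ + Fe^3+
n(Ce4+) = 0.03697 L × 0.1256 mol/L = 4.643 × 10^-3 mol
n(Fe2+) = 4.643 × 10^-3 mol (1:1 mole ratio)
[Fe2+] = 4.643 × 10^-3 mol / 0.01039 L = 0.4469 mol/L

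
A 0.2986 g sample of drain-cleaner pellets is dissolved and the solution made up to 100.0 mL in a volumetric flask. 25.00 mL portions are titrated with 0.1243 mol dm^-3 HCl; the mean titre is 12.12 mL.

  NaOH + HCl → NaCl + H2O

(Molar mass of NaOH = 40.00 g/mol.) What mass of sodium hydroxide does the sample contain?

0.2410 g

n(HCl) per titration = 0.01212 × 0.1243 = 1.507 × 10^-3 mol
n(NaOH) in each aliquot = 1.507 × 10^-3 mol (1:1 ratio)
n(NaOH) in the whole flask = 1.507 × 10^-3 × 100.0/25.00 = 6.026 × 10^-3 mol
mass of NaOH = 6.026 × 10^-3 × 40.00 = 0.2410 g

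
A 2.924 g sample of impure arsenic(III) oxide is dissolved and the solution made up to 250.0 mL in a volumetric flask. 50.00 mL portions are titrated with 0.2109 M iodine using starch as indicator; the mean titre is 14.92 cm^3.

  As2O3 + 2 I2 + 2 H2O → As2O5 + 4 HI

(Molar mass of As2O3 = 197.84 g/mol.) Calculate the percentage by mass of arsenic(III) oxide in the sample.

n(I2) per titration = 0.01492 × 0.2109 = 3.147 × 10^-3 mol
From the 1:2 ratio, n(As2O3) in each aliquot = 1/2 × 3.147 × 10^-3 = 1.573 × 10^-3 mol
n(As2O3) in the whole flask = 1.573 × 10^-3 × 250.0/50.00 = 7.867 × 10^-3 mol
mass of As2O3 = 7.867 × 10^-3 × 197.84 = 1.556 g
% As2O3 = 1.556 / 2.924 × 100 = 53.23 %

53.23 %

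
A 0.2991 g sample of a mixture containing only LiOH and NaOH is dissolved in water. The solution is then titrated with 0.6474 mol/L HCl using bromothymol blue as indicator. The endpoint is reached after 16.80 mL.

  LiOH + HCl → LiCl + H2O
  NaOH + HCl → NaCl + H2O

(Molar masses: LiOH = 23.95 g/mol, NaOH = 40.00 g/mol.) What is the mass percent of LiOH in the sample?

67.83 %

n(HCl) = 0.01680 × 0.6474 = 0.01088 mol
Let x = n(LiOH), y = n(NaOH).
Titrant: 1x + 1y = 0.01088;  mass: 23.95x + 40.00y = 0.2991
Solving, x = 8.471 × 10^-3 mol, y = 2.406 × 10^-3 mol
mass of LiOH = 8.471 × 10^-3 × 23.95 = 0.2029 g
% LiOH = 0.2029 / 0.2991 × 100 = 67.83 %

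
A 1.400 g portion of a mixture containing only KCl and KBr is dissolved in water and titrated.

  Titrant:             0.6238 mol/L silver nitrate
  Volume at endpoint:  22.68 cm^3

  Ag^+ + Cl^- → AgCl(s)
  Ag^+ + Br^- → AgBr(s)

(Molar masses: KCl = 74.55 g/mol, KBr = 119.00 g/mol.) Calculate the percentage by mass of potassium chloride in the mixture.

n(AgNO3) = 0.02268 × 0.6238 = 0.01415 mol
Let x = n(KCl), y = n(KBr).
Titrant: 1x + 1y = 0.01415;  mass: 74.55x + 119.00y = 1.400
Solving, x = 6.380 × 10^-3 mol, y = 7.768 × 10^-3 mol
mass of KCl = 6.380 × 10^-3 × 74.55 = 0.4756 g
% KCl = 0.4756 / 1.400 × 100 = 33.97 %

33.97 %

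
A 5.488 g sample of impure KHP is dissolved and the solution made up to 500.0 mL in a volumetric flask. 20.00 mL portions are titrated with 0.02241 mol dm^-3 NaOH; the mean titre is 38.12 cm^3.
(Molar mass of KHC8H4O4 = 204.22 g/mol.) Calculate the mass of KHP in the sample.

KHC8H4O4 + NaOH → KNaC8H4O4 + H2O
n(NaOH) per titration = 0.03812 × 0.02241 = 8.543 × 10^-4 mol
n(KHC8H4O4) in each aliquot = 8.543 × 10^-4 mol (1:1 ratio)
n(KHC8H4O4) in the whole flask = 8.543 × 10^-4 × 500.0/20.00 = 0.02136 mol
mass of KHC8H4O4 = 0.02136 × 204.22 = 4.361 g

4.361 g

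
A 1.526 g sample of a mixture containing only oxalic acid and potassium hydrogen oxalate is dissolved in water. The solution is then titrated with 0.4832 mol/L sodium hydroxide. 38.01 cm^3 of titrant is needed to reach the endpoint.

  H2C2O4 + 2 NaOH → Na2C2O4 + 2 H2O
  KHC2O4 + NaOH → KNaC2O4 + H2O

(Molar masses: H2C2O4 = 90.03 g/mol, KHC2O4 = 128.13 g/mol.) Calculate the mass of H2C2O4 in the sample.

n(NaOH) = 0.03801 × 0.4832 = 0.01837 mol
Let x = n(H2C2O4), y = n(KHC2O4).
Titrant: 2x + 1y = 0.01837;  mass: 90.03x + 128.13y = 1.526
Solving, x = 4.977 × 10^-3 mol, y = 8.413 × 10^-3 mol
mass of H2C2O4 = 4.977 × 10^-3 × 90.03 = 0.4481 g

0.4481 g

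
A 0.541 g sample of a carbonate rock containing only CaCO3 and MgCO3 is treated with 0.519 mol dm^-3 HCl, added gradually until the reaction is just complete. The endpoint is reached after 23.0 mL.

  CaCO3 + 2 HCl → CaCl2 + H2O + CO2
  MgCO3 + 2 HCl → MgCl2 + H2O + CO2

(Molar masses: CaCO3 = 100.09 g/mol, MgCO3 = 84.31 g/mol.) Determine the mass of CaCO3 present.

0.240 g

n(HCl) = 0.0230 × 0.519 = 0.0119 mol
Let x = n(CaCO3), y = n(MgCO3).
Titrant: 2x + 2y = 0.0119;  mass: 100.09x + 84.31y = 0.541
Solving, x = 2.40 × 10^-3 mol, y = 3.57 × 10^-3 mol
mass of CaCO3 = 2.40 × 10^-3 × 100.09 = 0.240 g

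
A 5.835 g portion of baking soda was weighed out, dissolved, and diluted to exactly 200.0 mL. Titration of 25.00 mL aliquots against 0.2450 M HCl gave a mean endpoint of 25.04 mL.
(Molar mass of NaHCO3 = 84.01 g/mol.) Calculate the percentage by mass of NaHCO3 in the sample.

NaHCO3 + HCl → NaCl + H2O + CO2
n(HCl) per titration = 0.02504 × 0.2450 = 6.135 × 10^-3 mol
n(NaHCO3) in each aliquot = 6.135 × 10^-3 mol (1:1 ratio)
n(NaHCO3) in the whole flask = 6.135 × 10^-3 × 200.0/25.00 = 0.04908 mol
mass of NaHCO3 = 0.04908 × 84.01 = 4.123 g
% NaHCO3 = 4.123 / 5.835 × 100 = 70.66 %

70.66 %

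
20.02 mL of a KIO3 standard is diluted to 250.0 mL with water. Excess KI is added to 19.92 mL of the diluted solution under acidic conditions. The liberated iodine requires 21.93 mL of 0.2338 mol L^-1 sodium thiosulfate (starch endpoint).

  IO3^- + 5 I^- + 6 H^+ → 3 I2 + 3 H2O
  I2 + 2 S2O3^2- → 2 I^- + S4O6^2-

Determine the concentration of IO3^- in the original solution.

0.5357 mol/L

n(S2O3^2-) = 0.02193 × 0.2338 = 5.127 × 10^-3 mol
n(I2) = n(S2O3^2-)/2 = 2.564 × 10^-3 mol
From the 1:3 ratio, n(IO3^-) in the aliquot = 1/3 × 2.564 × 10^-3 = 8.545 × 10^-4 mol
[IO3^-]_dilute = 8.545 × 10^-4 / 0.01992 = 0.04290 mol/L
[IO3^-]_original = 0.04290 × 250.0/20.02 = 0.5357 mol/L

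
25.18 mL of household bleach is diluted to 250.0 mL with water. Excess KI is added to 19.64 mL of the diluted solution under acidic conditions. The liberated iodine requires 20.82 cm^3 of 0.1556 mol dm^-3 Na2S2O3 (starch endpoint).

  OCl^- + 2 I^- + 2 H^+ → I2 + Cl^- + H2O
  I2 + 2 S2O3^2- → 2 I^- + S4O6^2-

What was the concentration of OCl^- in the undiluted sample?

0.8188 mol/L

n(S2O3^2-) = 0.02082 × 0.1556 = 3.240 × 10^-3 mol
n(I2) = n(S2O3^2-)/2 = 1.620 × 10^-3 mol
n(OCl^-) in the aliquot = 1.620 × 10^-3 mol (1:1 ratio)
[OCl^-]_dilute = 1.620 × 10^-3 / 0.01964 = 0.08247 mol/L
[OCl^-]_original = 0.08247 × 250.0/25.18 = 0.8188 mol/L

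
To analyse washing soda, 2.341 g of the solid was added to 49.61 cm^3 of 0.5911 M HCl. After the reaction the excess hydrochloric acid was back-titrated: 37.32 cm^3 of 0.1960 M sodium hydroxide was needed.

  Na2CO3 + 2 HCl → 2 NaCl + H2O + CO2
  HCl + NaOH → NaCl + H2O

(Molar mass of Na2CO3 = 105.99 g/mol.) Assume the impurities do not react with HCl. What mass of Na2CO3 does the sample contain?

n(HCl) added = 0.04961 × 0.5911 = 0.02932 mol
n(NaOH) used in back-titration = 0.03732 × 0.1960 = 7.315 × 10^-3 mol
n(HCl) left over = 7.315 × 10^-3 mol (1:1 ratio)
n(HCl) consumed by analyte = 0.02932 − 7.315 × 10^-3 = 0.02201 mol
From the 1:2 ratio, n(Na2CO3) = 1/2 × 0.02201 = 0.01100 mol
mass of Na2CO3 = 0.01100 × 105.99 = 1.166 g

1.166 g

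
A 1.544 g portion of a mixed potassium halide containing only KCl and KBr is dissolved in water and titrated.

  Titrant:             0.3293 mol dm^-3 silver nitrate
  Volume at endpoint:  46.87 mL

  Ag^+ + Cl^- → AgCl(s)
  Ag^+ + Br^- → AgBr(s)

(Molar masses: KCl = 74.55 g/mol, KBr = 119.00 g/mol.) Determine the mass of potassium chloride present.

0.4909 g

n(AgNO3) = 0.04687 × 0.3293 = 0.01543 mol
Let x = n(KCl), y = n(KBr).
Titrant: 1x + 1y = 0.01543;  mass: 74.55x + 119.00y = 1.544
Solving, x = 6.584 × 10^-3 mol, y = 8.850 × 10^-3 mol
mass of KCl = 6.584 × 10^-3 × 74.55 = 0.4909 g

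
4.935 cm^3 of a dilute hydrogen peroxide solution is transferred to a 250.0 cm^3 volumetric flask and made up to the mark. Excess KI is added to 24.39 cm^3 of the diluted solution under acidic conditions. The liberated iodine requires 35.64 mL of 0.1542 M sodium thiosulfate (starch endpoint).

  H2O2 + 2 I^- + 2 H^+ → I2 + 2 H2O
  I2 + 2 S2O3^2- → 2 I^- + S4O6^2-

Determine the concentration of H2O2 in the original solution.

n(S2O3^2-) = 0.03564 × 0.1542 = 5.496 × 10^-3 mol
n(I2) = n(S2O3^2-)/2 = 2.748 × 10^-3 mol
n(H2O2) in the aliquot = 2.748 × 10^-3 mol (1:1 ratio)
[H2O2]_dilute = 2.748 × 10^-3 / 0.02439 = 0.1127 mol/L
[H2O2]_original = 0.1127 × 250.0/4.935 = 5.707 mol/L

5.707 M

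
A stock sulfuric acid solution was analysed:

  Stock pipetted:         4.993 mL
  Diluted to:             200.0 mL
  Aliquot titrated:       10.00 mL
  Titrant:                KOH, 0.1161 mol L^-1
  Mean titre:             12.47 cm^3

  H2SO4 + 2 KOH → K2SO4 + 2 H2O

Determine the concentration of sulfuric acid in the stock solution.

2.900 mol/L

n(KOH) = 0.01247 × 0.1161 = 1.448 × 10^-3 mol
From the 1:2 ratio, n(H2SO4) in the aliquot = 1/2 × 1.448 × 10^-3 = 7.239 × 10^-4 mol
[H2SO4]_dilute = 7.239 × 10^-4 / 0.01000 = 0.07239 mol/L
Dilution factor = 200.0 / 4.993 = 40.06
[H2SO4]_stock = 0.07239 × 40.06 = 2.900 mol/L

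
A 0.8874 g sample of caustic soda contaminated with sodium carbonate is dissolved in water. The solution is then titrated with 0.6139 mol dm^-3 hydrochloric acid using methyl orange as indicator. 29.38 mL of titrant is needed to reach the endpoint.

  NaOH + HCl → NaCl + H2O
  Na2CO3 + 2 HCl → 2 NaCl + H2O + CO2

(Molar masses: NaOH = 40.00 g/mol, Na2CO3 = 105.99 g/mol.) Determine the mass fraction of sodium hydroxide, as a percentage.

n(HCl) = 0.02938 × 0.6139 = 0.01804 mol
Let x = n(NaOH), y = n(Na2CO3).
Titrant: 1x + 2y = 0.01804;  mass: 40.00x + 105.99y = 0.8874
Solving, x = 5.266 × 10^-3 mol, y = 6.385 × 10^-3 mol
mass of NaOH = 5.266 × 10^-3 × 40.00 = 0.2107 g
% NaOH = 0.2107 / 0.8874 × 100 = 23.74 %

23.74 %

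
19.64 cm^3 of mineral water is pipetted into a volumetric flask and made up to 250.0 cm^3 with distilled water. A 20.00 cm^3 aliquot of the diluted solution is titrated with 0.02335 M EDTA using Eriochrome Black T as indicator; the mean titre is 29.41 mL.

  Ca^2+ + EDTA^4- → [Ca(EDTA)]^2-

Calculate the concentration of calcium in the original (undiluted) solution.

0.4371 M

n(EDTA) = 0.02941 × 0.02335 = 6.867 × 10^-4 mol
n(Ca2+) in the aliquot = 6.867 × 10^-4 mol (1:1 ratio)
[Ca2+]_dilute = 6.867 × 10^-4 / 0.02000 = 0.03434 mol/L
Dilution factor = 250.0 / 19.64 = 12.73
[Ca2+]_stock = 0.03434 × 12.73 = 0.4371 mol/L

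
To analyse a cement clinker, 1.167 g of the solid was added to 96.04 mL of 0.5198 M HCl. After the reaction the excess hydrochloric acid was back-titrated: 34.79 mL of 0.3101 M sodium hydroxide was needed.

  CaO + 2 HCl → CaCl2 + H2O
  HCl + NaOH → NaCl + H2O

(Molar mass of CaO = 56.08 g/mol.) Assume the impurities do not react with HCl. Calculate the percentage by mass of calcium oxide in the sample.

n(HCl) added = 0.09604 × 0.5198 = 0.04992 mol
n(NaOH) used in back-titration = 0.03479 × 0.3101 = 0.01079 mol
n(HCl) left over = 0.01079 mol (1:1 ratio)
n(HCl) consumed by analyte = 0.04992 − 0.01079 = 0.03913 mol
From the 1:2 ratio, n(CaO) = 1/2 × 0.03913 = 0.01957 mol
mass of CaO = 0.01957 × 56.08 = 1.097 g
% CaO = 1.097 / 1.167 × 100 = 94.03 %

94.03 %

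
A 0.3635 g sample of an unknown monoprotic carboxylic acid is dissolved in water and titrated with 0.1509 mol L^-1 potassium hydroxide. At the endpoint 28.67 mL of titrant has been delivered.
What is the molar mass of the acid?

n(KOH) = 0.02867 L × 0.1509 mol/L = 4.326 × 10^-3 mol
n(HA) = 4.326 × 10^-3 mol (1:1 ratio)
M = m / n = 0.3635 g / 4.326 × 10^-3 mol = 84.02 g/mol

84.02 g/mol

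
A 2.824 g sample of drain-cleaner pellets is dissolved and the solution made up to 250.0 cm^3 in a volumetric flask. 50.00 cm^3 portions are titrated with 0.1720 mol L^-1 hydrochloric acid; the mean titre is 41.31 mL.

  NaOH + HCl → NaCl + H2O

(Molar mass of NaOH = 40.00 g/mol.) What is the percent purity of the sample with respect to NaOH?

50.32 %

n(HCl) per titration = 0.04131 × 0.1720 = 7.105 × 10^-3 mol
n(NaOH) in each aliquot = 7.105 × 10^-3 mol (1:1 ratio)
n(NaOH) in the whole flask = 7.105 × 10^-3 × 250.0/50.00 = 0.03553 mol
mass of NaOH = 0.03553 × 40.00 = 1.421 g
% NaOH = 1.421 / 2.824 × 100 = 50.32 %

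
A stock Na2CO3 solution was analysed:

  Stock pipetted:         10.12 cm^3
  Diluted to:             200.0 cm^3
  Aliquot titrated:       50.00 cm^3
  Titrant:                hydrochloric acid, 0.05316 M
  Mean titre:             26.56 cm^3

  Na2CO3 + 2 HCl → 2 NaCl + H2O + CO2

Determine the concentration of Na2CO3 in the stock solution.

0.2790 M

n(HCl) = 0.02656 × 0.05316 = 1.412 × 10^-3 mol
From the 1:2 ratio, n(Na2CO3) in the aliquot = 1/2 × 1.412 × 10^-3 = 7.060 × 10^-4 mol
[Na2CO3]_dilute = 7.060 × 10^-4 / 0.05000 = 0.01412 mol/L
Dilution factor = 200.0 / 10.12 = 19.76
[Na2CO3]_stock = 0.01412 × 19.76 = 0.2790 mol/L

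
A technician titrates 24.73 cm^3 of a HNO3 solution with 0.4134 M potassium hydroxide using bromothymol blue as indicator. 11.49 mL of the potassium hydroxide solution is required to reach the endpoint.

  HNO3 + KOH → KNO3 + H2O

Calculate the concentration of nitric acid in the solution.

n(KOH) = 0.01149 L × 0.4134 mol/L = 4.750 × 10^-3 mol
n(HNO3) = 4.750 × 10^-3 mol (1:1 mole ratio)
[HNO3] = 4.750 × 10^-3 mol / 0.02473 L = 0.1921 mol/L

0.1921 M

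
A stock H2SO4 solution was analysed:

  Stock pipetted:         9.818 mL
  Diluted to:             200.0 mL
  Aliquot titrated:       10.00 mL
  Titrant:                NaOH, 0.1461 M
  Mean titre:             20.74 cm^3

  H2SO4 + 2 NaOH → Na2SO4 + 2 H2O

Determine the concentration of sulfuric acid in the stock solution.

n(NaOH) = 0.02074 × 0.1461 = 3.030 × 10^-3 mol
From the 1:2 ratio, n(H2SO4) in the aliquot = 1/2 × 3.030 × 10^-3 = 1.515 × 10^-3 mol
[H2SO4]_dilute = 1.515 × 10^-3 / 0.01000 = 0.1515 mol/L
Dilution factor = 200.0 / 9.818 = 20.37
[H2SO4]_stock = 0.1515 × 20.37 = 3.086 mol/L

3.086 M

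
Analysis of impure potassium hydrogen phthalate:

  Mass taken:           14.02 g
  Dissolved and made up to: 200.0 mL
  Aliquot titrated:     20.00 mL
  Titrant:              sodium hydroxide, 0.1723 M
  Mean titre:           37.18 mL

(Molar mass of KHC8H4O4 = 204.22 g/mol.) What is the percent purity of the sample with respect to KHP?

93.31 %

KHC8H4O4 + NaOH → KNaC8H4O4 + H2O
n(NaOH) per titration = 0.03718 × 0.1723 = 6.406 × 10^-3 mol
n(KHC8H4O4) in each aliquot = 6.406 × 10^-3 mol (1:1 ratio)
n(KHC8H4O4) in the whole flask = 6.406 × 10^-3 × 200.0/20.00 = 0.06406 mol
mass of KHC8H4O4 = 0.06406 × 204.22 = 13.08 g
% KHC8H4O4 = 13.08 / 14.02 × 100 = 93.31 %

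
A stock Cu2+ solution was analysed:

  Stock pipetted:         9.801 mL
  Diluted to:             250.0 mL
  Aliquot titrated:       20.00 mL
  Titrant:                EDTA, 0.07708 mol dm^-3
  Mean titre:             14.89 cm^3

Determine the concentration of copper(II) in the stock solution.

1.464 mol/L

Cu^2+ + EDTA^4- → [Cu(EDTA)]^2-
n(EDTA) = 0.01489 × 0.07708 = 1.148 × 10^-3 mol
n(Cu2+) in the aliquot = 1.148 × 10^-3 mol (1:1 ratio)
[Cu2+]_dilute = 1.148 × 10^-3 / 0.02000 = 0.05739 mol/L
Dilution factor = 250.0 / 9.801 = 25.51
[Cu2+]_stock = 0.05739 × 25.51 = 1.464 mol/L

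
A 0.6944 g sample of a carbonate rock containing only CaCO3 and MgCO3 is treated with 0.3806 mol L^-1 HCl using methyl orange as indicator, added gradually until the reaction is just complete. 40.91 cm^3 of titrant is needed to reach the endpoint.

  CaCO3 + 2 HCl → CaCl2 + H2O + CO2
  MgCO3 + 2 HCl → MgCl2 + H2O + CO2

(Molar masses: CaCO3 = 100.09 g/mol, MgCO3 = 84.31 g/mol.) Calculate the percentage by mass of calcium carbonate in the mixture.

34.74 %

n(HCl) = 0.04091 × 0.3806 = 0.01557 mol
Let x = n(CaCO3), y = n(MgCO3).
Titrant: 2x + 2y = 0.01557;  mass: 100.09x + 84.31y = 0.6944
Solving, x = 2.410 × 10^-3 mol, y = 5.375 × 10^-3 mol
mass of CaCO3 = 2.410 × 10^-3 × 100.09 = 0.2412 g
% CaCO3 = 0.2412 / 0.6944 × 100 = 34.74 %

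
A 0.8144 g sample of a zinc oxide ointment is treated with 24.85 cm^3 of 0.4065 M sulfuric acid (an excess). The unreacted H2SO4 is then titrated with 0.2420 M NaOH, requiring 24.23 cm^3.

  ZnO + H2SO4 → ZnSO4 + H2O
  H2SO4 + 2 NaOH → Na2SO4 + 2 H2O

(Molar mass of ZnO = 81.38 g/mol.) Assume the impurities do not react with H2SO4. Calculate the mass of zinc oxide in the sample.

0.5835 g

n(H2SO4) added = 0.02485 × 0.4065 = 0.01010 mol
n(NaOH) used in back-titration = 0.02423 × 0.2420 = 5.864 × 10^-3 mol
From the 1:2 ratio, n(H2SO4) left over = 1/2 × 5.864 × 10^-3 = 2.932 × 10^-3 mol
n(H2SO4) consumed by analyte = 0.01010 − 2.932 × 10^-3 = 7.170 × 10^-3 mol
n(ZnO) = 7.170 × 10^-3 mol (1:1 ratio)
mass of ZnO = 7.170 × 10^-3 × 81.38 = 0.5835 g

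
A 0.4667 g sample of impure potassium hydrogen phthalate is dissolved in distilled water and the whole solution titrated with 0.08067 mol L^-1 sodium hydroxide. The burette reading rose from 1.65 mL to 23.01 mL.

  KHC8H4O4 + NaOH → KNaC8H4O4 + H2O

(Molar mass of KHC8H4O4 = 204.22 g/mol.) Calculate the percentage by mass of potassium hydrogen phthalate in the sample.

75.40 %

n(NaOH) = 0.02136 L × 0.08067 mol/L = 1.723 × 10^-3 mol
n(KHC8H4O4) = 1.723 × 10^-3 mol (1:1 ratio)
mass of KHC8H4O4 = 1.723 × 10^-3 × 204.22 g/mol = 0.3519 g
% KHC8H4O4 = 0.3519 / 0.4667 × 100 = 75.40 %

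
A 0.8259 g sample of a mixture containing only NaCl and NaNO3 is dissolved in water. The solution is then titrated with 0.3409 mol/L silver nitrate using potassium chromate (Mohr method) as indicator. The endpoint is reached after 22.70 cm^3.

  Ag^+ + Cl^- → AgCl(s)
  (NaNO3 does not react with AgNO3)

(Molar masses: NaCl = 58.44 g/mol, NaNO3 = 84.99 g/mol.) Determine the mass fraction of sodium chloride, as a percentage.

n(AgNO3) = 0.02270 × 0.3409 = 7.738 × 10^-3 mol
Let x = n(NaCl), y = n(NaNO3).
Titrant: 1x = 7.738 × 10^-3;  mass: 58.44x + 84.99y = 0.8259
Solving, x = 7.738 × 10^-3 mol, y = 4.397 × 10^-3 mol
mass of NaCl = 7.738 × 10^-3 × 58.44 = 0.4522 g
% NaCl = 0.4522 / 0.8259 × 100 = 54.76 %

54.76 %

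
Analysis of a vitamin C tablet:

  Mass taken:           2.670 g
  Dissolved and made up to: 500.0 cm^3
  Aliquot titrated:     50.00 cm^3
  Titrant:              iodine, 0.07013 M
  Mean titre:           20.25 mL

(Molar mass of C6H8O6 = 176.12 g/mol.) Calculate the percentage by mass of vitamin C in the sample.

C6H8O6 + I2 → C6H6O6 + 2 HI
n(I2) per titration = 0.02025 × 0.07013 = 1.420 × 10^-3 mol
n(C6H8O6) in each aliquot = 1.420 × 10^-3 mol (1:1 ratio)
n(C6H8O6) in the whole flask = 1.420 × 10^-3 × 500.0/50.00 = 0.01420 mol
mass of C6H8O6 = 0.01420 × 176.12 = 2.501 g
% C6H8O6 = 2.501 / 2.670 × 100 = 93.68 %

93.68 %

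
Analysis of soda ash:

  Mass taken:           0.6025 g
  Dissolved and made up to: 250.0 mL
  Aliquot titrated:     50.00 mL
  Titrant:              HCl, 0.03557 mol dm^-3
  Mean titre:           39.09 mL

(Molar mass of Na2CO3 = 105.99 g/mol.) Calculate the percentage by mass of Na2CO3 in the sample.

61.15 %

Na2CO3 + 2 HCl → 2 NaCl + H2O + CO2
n(HCl) per titration = 0.03909 × 0.03557 = 1.390 × 10^-3 mol
From the 1:2 ratio, n(Na2CO3) in each aliquot = 1/2 × 1.390 × 10^-3 = 6.952 × 10^-4 mol
n(Na2CO3) in the whole flask = 6.952 × 10^-4 × 250.0/50.00 = 3.476 × 10^-3 mol
mass of Na2CO3 = 3.476 × 10^-3 × 105.99 = 0.3684 g
% Na2CO3 = 0.3684 / 0.6025 × 100 = 61.15 %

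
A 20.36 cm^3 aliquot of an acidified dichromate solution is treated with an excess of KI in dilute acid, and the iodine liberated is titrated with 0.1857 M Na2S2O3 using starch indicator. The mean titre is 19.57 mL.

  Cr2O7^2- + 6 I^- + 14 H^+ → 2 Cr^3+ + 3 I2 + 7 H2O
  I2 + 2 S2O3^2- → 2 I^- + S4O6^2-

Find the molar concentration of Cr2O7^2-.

n(S2O3^2-) = 0.01957 × 0.1857 = 3.634 × 10^-3 mol
n(I2) = n(S2O3^2-)/2 = 1.817 × 10^-3 mol
From the 1:3 ratio, n(Cr2O7^2-) in the aliquot = 1/3 × 1.817 × 10^-3 = 6.057 × 10^-4 mol
[Cr2O7^2-] = 6.057 × 10^-4 / 0.02036 = 0.02975 mol/L

0.02975 M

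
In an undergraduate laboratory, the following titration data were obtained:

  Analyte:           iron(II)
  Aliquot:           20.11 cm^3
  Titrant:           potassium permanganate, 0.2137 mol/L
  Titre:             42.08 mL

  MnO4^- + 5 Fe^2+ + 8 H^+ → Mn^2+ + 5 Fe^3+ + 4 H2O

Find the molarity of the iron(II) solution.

2.236 mol/L

n(KMnO4) = 0.04208 L × 0.2137 mol/L = 8.992 × 10^-3 mol
From the 5:1 mole ratio, n(Fe2+) = 5/1 × 8.992 × 10^-3 = 0.04496 mol
[Fe2+] = 0.04496 mol / 0.02011 L = 2.236 mol/L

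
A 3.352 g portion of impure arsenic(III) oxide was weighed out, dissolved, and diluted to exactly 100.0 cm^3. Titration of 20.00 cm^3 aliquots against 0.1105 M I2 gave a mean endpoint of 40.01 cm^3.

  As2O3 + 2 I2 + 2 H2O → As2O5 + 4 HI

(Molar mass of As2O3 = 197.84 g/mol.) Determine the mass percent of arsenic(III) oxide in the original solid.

65.24 %

n(I2) per titration = 0.04001 × 0.1105 = 4.421 × 10^-3 mol
From the 1:2 ratio, n(As2O3) in each aliquot = 1/2 × 4.421 × 10^-3 = 2.211 × 10^-3 mol
n(As2O3) in the whole flask = 2.211 × 10^-3 × 100.0/20.00 = 0.01105 mol
mass of As2O3 = 0.01105 × 197.84 = 2.187 g
% As2O3 = 2.187 / 3.352 × 100 = 65.24 %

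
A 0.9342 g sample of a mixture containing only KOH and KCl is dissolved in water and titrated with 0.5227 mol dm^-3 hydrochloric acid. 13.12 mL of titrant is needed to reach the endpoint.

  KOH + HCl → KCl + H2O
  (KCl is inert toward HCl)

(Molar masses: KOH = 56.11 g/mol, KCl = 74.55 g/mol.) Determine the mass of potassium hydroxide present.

0.3848 g

n(HCl) = 0.01312 × 0.5227 = 6.858 × 10^-3 mol
Let x = n(KOH), y = n(KCl).
Titrant: 1x = 6.858 × 10^-3;  mass: 56.11x + 74.55y = 0.9342
Solving, x = 6.858 × 10^-3 mol, y = 7.370 × 10^-3 mol
mass of KOH = 6.858 × 10^-3 × 56.11 = 0.3848 g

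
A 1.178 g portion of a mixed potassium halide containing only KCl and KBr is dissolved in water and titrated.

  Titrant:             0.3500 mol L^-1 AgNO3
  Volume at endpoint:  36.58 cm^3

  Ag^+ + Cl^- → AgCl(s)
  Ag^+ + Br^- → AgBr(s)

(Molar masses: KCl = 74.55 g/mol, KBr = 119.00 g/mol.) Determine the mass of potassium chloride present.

0.5796 g

n(AgNO3) = 0.03658 × 0.3500 = 0.01280 mol
Let x = n(KCl), y = n(KBr).
Titrant: 1x + 1y = 0.01280;  mass: 74.55x + 119.00y = 1.178
Solving, x = 7.774 × 10^-3 mol, y = 5.029 × 10^-3 mol
mass of KCl = 7.774 × 10^-3 × 74.55 = 0.5796 g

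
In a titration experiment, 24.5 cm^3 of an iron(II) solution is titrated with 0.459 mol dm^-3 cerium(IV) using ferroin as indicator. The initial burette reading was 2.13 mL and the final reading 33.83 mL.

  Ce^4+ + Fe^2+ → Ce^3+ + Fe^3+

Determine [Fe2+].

0.594 mol/L

n(Ce4+) = 0.0317 L × 0.459 mol/L = 0.0146 mol
n(Fe2+) = 0.0146 mol (1:1 mole ratio)
[Fe2+] = 0.0146 mol / 0.0245 L = 0.594 mol/L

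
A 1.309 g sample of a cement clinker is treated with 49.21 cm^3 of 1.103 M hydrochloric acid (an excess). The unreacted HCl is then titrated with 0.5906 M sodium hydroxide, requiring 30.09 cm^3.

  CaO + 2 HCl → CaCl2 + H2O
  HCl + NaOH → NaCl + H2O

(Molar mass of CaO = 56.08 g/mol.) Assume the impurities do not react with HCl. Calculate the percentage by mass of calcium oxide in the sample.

n(HCl) added = 0.04921 × 1.103 = 0.05428 mol
n(NaOH) used in back-titration = 0.03009 × 0.5906 = 0.01777 mol
n(HCl) left over = 0.01777 mol (1:1 ratio)
n(HCl) consumed by analyte = 0.05428 − 0.01777 = 0.03651 mol
From the 1:2 ratio, n(CaO) = 1/2 × 0.03651 = 0.01825 mol
mass of CaO = 0.01825 × 56.08 = 1.024 g
% CaO = 1.024 / 1.309 × 100 = 78.20 %

78.20 %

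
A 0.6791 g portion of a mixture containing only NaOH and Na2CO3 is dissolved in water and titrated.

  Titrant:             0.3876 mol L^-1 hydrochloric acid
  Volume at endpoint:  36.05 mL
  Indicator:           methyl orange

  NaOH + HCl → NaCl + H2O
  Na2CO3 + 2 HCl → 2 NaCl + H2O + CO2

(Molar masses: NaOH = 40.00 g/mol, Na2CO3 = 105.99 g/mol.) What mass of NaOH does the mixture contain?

0.1890 g

n(HCl) = 0.03605 × 0.3876 = 0.01397 mol
Let x = n(NaOH), y = n(Na2CO3).
Titrant: 1x + 2y = 0.01397;  mass: 40.00x + 105.99y = 0.6791
Solving, x = 4.725 × 10^-3 mol, y = 4.624 × 10^-3 mol
mass of NaOH = 4.725 × 10^-3 × 40.00 = 0.1890 g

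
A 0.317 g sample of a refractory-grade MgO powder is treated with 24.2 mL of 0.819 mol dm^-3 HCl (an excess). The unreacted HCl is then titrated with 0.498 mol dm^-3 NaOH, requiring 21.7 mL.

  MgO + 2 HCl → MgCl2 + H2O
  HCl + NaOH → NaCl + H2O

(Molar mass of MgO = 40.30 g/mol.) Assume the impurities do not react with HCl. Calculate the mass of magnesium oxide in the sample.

0.182 g

n(HCl) added = 0.0242 × 0.819 = 0.0198 mol
n(NaOH) used in back-titration = 0.0217 × 0.498 = 0.0108 mol
n(HCl) left over = 0.0108 mol (1:1 ratio)
n(HCl) consumed by analyte = 0.0198 − 0.0108 = 9.01 × 10^-3 mol
From the 1:2 ratio, n(MgO) = 1/2 × 9.01 × 10^-3 = 4.51 × 10^-3 mol
mass of MgO = 4.51 × 10^-3 × 40.30 = 0.182 g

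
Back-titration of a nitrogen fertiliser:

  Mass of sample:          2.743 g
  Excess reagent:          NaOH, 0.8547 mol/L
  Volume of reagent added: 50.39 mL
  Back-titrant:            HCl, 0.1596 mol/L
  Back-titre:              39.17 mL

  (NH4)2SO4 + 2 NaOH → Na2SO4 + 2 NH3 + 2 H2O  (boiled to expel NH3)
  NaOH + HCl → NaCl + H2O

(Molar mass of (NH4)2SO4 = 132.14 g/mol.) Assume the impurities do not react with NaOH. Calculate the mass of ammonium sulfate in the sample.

n(NaOH) added = 0.05039 × 0.8547 = 0.04307 mol
n(HCl) used in back-titration = 0.03917 × 0.1596 = 6.252 × 10^-3 mol
n(NaOH) left over = 6.252 × 10^-3 mol (1:1 ratio)
n(NaOH) consumed by analyte = 0.04307 − 6.252 × 10^-3 = 0.03682 mol
From the 1:2 ratio, n((NH4)2SO4) = 1/2 × 0.03682 = 0.01841 mol
mass of (NH4)2SO4 = 0.01841 × 132.14 = 2.432 g

2.432 g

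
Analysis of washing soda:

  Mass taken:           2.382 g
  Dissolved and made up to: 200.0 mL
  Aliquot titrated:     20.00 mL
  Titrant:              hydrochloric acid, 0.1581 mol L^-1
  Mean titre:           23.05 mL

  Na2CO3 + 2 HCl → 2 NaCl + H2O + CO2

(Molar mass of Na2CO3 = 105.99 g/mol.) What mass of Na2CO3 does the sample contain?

1.931 g

n(HCl) per titration = 0.02305 × 0.1581 = 3.644 × 10^-3 mol
From the 1:2 ratio, n(Na2CO3) in each aliquot = 1/2 × 3.644 × 10^-3 = 1.822 × 10^-3 mol
n(Na2CO3) in the whole flask = 1.822 × 10^-3 × 200.0/20.00 = 0.01822 mol
mass of Na2CO3 = 0.01822 × 105.99 = 1.931 g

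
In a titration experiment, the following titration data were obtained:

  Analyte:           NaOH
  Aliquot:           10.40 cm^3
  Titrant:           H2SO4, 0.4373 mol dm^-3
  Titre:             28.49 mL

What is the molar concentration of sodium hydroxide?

2.396 mol/L

2 NaOH + H2SO4 → Na2SO4 + 2 H2O
n(H2SO4) = 0.02849 L × 0.4373 mol/L = 0.01246 mol
From the 2:1 mole ratio, n(NaOH) = 2/1 × 0.01246 = 0.02492 mol
[NaOH] = 0.02492 mol / 0.01040 L = 2.396 mol/L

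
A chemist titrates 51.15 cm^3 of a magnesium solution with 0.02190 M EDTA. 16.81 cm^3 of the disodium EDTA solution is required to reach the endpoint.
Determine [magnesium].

0.007197 M

Mg^2+ + EDTA^4- → [Mg(EDTA)]^2-
n(EDTA) = 0.01681 L × 0.02190 mol/L = 3.681 × 10^-4 mol
n(Mg2+) = 3.681 × 10^-4 mol (1:1 mole ratio)
[Mg2+] = 3.681 × 10^-4 mol / 0.05115 L = 0.007197 mol/L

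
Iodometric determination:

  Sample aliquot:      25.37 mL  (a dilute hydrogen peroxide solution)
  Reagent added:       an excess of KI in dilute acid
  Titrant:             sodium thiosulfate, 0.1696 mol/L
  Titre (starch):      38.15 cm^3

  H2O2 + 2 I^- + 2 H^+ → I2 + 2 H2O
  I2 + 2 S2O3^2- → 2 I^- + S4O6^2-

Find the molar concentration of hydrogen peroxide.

n(S2O3^2-) = 0.03815 × 0.1696 = 6.470 × 10^-3 mol
n(I2) = n(S2O3^2-)/2 = 3.235 × 10^-3 mol
n(H2O2) in the aliquot = 3.235 × 10^-3 mol (1:1 ratio)
[H2O2] = 3.235 × 10^-3 / 0.02537 = 0.1275 mol/L

0.1275 mol/L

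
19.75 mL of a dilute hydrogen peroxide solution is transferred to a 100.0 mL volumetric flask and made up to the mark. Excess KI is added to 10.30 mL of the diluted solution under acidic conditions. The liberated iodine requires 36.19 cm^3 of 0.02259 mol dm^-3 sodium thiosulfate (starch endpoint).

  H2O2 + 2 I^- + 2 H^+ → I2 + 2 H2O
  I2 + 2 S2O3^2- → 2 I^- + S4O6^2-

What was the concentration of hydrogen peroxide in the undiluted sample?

0.2009 mol/L

n(S2O3^2-) = 0.03619 × 0.02259 = 8.175 × 10^-4 mol
n(I2) = n(S2O3^2-)/2 = 4.088 × 10^-4 mol
n(H2O2) in the aliquot = 4.088 × 10^-4 mol (1:1 ratio)
[H2O2]_dilute = 4.088 × 10^-4 / 0.01030 = 0.03969 mol/L
[H2O2]_original = 0.03969 × 100.0/19.75 = 0.2009 mol/L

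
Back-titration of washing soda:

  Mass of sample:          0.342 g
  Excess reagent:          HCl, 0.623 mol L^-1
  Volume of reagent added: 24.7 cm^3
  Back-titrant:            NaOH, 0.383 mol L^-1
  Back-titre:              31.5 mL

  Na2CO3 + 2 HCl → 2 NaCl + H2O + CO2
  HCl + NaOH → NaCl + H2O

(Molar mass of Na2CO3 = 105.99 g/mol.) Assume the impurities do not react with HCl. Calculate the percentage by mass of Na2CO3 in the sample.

51.5 %

n(HCl) added = 0.0247 × 0.623 = 0.0154 mol
n(NaOH) used in back-titration = 0.0315 × 0.383 = 0.0121 mol
n(HCl) left over = 0.0121 mol (1:1 ratio)
n(HCl) consumed by analyte = 0.0154 − 0.0121 = 3.32 × 10^-3 mol
From the 1:2 ratio, n(Na2CO3) = 1/2 × 3.32 × 10^-3 = 1.66 × 10^-3 mol
mass of Na2CO3 = 1.66 × 10^-3 × 105.99 = 0.176 g
% Na2CO3 = 0.176 / 0.342 × 100 = 51.5 %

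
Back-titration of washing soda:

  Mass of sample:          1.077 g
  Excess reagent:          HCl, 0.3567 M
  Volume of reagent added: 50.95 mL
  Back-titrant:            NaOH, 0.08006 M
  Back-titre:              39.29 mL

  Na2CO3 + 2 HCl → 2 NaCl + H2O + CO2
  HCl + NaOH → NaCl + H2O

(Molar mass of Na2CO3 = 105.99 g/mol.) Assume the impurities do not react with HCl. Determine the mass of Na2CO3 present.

0.7964 g

n(HCl) added = 0.05095 × 0.3567 = 0.01817 mol
n(NaOH) used in back-titration = 0.03929 × 0.08006 = 3.146 × 10^-3 mol
n(HCl) left over = 3.146 × 10^-3 mol (1:1 ratio)
n(HCl) consumed by analyte = 0.01817 − 3.146 × 10^-3 = 0.01503 mol
From the 1:2 ratio, n(Na2CO3) = 1/2 × 0.01503 = 7.514 × 10^-3 mol
mass of Na2CO3 = 7.514 × 10^-3 × 105.99 = 0.7964 g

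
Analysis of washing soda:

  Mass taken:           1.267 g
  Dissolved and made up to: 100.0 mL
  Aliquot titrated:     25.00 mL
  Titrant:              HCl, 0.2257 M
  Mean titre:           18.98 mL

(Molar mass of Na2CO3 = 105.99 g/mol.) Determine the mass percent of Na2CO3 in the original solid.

Na2CO3 + 2 HCl → 2 NaCl + H2O + CO2
n(HCl) per titration = 0.01898 × 0.2257 = 4.284 × 10^-3 mol
From the 1:2 ratio, n(Na2CO3) in each aliquot = 1/2 × 4.284 × 10^-3 = 2.142 × 10^-3 mol
n(Na2CO3) in the whole flask = 2.142 × 10^-3 × 100.0/25.00 = 8.568 × 10^-3 mol
mass of Na2CO3 = 8.568 × 10^-3 × 105.99 = 0.9081 g
% Na2CO3 = 0.9081 / 1.267 × 100 = 71.67 %

71.67 %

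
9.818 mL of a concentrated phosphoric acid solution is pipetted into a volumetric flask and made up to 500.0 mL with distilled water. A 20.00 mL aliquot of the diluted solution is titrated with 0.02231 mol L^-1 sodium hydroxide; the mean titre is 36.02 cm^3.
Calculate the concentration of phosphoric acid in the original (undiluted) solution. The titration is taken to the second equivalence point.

H3PO4 + 2 NaOH → Na2HPO4 + 2 H2O
n(NaOH) = 0.03602 × 0.02231 = 8.036 × 10^-4 mol
From the 1:2 ratio, n(H3PO4) in the aliquot = 1/2 × 8.036 × 10^-4 = 4.018 × 10^-4 mol
[H3PO4]_dilute = 4.018 × 10^-4 / 0.02000 = 0.02009 mol/L
Dilution factor = 500.0 / 9.818 = 50.93
[H3PO4]_stock = 0.02009 × 50.93 = 1.023 mol/L

1.023 mol/L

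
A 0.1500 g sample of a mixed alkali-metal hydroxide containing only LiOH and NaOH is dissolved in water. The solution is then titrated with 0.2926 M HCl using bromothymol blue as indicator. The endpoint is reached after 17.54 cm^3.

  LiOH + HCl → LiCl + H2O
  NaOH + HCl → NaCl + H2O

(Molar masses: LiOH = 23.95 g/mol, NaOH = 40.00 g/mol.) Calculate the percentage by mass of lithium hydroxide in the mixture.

n(HCl) = 0.01754 × 0.2926 = 5.132 × 10^-3 mol
Let x = n(LiOH), y = n(NaOH).
Titrant: 1x + 1y = 5.132 × 10^-3;  mass: 23.95x + 40.00y = 0.1500
Solving, x = 3.445 × 10^-3 mol, y = 1.687 × 10^-3 mol
mass of LiOH = 3.445 × 10^-3 × 23.95 = 0.08250 g
% LiOH = 0.08250 / 0.1500 × 100 = 55.00 %

55.00 %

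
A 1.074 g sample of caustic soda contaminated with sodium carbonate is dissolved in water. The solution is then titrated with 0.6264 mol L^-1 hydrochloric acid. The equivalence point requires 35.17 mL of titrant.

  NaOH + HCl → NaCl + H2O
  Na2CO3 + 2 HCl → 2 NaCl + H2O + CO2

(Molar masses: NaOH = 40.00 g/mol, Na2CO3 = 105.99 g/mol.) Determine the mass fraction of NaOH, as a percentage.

26.80 %

n(HCl) = 0.03517 × 0.6264 = 0.02203 mol
Let x = n(NaOH), y = n(Na2CO3).
Titrant: 1x + 2y = 0.02203;  mass: 40.00x + 105.99y = 1.074
Solving, x = 7.196 × 10^-3 mol, y = 7.417 × 10^-3 mol
mass of NaOH = 7.196 × 10^-3 × 40.00 = 0.2878 g
% NaOH = 0.2878 / 1.074 × 100 = 26.80 %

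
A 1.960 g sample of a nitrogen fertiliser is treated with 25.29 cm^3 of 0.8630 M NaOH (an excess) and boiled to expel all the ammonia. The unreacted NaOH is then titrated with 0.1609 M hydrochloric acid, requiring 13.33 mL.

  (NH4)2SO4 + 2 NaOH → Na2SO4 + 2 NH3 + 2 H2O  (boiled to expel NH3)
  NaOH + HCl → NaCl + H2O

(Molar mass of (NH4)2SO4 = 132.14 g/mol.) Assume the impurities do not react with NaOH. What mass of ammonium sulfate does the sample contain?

n(NaOH) added = 0.02529 × 0.8630 = 0.02183 mol
n(HCl) used in back-titration = 0.01333 × 0.1609 = 2.145 × 10^-3 mol
n(NaOH) left over = 2.145 × 10^-3 mol (1:1 ratio)
n(NaOH) consumed by analyte = 0.02183 − 2.145 × 10^-3 = 0.01968 mol
From the 1:2 ratio, n((NH4)2SO4) = 1/2 × 0.01968 = 9.840 × 10^-3 mol
mass of (NH4)2SO4 = 9.840 × 10^-3 × 132.14 = 1.300 g

1.300 g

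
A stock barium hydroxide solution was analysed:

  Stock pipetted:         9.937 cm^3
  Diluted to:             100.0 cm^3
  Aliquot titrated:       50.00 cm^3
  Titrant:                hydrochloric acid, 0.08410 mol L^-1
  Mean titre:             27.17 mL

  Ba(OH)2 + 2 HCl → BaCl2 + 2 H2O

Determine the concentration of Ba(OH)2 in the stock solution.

0.2299 mol/L

n(HCl) = 0.02717 × 0.08410 = 2.285 × 10^-3 mol
From the 1:2 ratio, n(Ba(OH)2) in the aliquot = 1/2 × 2.285 × 10^-3 = 1.142 × 10^-3 mol
[Ba(OH)2]_dilute = 1.142 × 10^-3 / 0.05000 = 0.02285 mol/L
Dilution factor = 100.0 / 9.937 = 10.06
[Ba(OH)2]_stock = 0.02285 × 10.06 = 0.2299 mol/L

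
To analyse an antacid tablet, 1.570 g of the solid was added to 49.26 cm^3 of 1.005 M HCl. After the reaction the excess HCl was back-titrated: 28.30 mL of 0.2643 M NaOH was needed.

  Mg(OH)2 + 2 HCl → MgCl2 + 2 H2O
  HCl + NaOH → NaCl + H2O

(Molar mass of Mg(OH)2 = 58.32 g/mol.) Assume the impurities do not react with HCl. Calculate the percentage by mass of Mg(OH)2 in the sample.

n(HCl) added = 0.04926 × 1.005 = 0.04951 mol
n(NaOH) used in back-titration = 0.02830 × 0.2643 = 7.480 × 10^-3 mol
n(HCl) left over = 7.480 × 10^-3 mol (1:1 ratio)
n(HCl) consumed by analyte = 0.04951 − 7.480 × 10^-3 = 0.04203 mol
From the 1:2 ratio, n(Mg(OH)2) = 1/2 × 0.04203 = 0.02101 mol
mass of Mg(OH)2 = 0.02101 × 58.32 = 1.225 g
% Mg(OH)2 = 1.225 / 1.570 × 100 = 78.06 %

78.06 %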